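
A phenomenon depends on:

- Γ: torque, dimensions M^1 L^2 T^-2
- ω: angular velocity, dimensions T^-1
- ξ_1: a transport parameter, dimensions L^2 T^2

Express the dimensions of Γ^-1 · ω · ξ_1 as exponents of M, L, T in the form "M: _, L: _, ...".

M: -1, L: 0, T: 3

Collect each base-dimension exponent across the product:
  M: −(1) + (0) + (0) = -1
  L: −(2) + (0) + (2) = 0
  T: −(-2) + (-1) + (2) = 3
So the dimensions are [M⁻¹ T³].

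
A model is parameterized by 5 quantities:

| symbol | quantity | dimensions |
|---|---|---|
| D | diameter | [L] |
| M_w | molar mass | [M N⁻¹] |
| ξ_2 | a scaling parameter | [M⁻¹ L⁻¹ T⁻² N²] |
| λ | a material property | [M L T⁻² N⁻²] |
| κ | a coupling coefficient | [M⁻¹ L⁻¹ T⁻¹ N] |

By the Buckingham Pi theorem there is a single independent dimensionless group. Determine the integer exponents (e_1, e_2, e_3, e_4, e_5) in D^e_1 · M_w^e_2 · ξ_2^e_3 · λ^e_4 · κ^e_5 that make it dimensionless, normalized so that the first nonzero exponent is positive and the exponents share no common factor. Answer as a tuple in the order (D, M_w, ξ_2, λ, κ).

(4, 4, -1, -1, 4)

M: e_1·(0) + e_2·(1) + e_3·(-1) + e_4·(1) + e_5·(-1) = 0
L: e_1·(1) + e_2·(0) + e_3·(-1) + e_4·(1) + e_5·(-1) = 0
T: e_1·(0) + e_2·(0) + e_3·(-2) + e_4·(-2) + e_5·(-1) = 0
N: e_1·(0) + e_2·(-1) + e_3·(2) + e_4·(-2) + e_5·(1) = 0
Solving this homogeneous linear system for the smallest-integer solution (first nonzero entry positive) gives (4, 4, -1, -1, 4).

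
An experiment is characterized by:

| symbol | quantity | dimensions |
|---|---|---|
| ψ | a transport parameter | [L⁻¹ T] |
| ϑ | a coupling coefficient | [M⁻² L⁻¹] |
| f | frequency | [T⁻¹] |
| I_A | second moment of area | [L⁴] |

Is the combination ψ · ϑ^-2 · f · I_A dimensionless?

no

Sum the exponent of each base dimension across the product:
  M: [ψ]_M − 2·[ϑ]_M + [f]_M + [I_A]_M = (0) − 2·(-2) + (0) + (0) = 4
  L: [ψ]_L − 2·[ϑ]_L + [f]_L + [I_A]_L = (-1) − 2·(-1) + (0) + (4) = 5
  T: [ψ]_T − 2·[ϑ]_T + [f]_T + [I_A]_T = (1) − 2·(0) + (-1) + (0) = 0
Net dimensions [M⁴ L⁵] ≠ [1] — not dimensionless.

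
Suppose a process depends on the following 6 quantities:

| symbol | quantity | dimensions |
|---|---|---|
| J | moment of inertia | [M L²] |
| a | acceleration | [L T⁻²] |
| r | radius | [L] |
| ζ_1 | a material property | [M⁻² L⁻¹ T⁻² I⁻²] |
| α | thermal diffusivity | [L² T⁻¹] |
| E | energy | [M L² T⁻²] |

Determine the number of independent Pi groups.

2

There are 6 variables and 4 base dimensions (M, L, T, I).
The dimension matrix has rank 4.
Independent dimensionless groups: 6 − 4 = 2.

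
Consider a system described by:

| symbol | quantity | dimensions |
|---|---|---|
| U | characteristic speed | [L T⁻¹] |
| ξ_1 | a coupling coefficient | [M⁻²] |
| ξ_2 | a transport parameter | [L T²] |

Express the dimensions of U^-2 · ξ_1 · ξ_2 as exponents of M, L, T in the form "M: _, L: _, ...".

Collect each base-dimension exponent across the product:
  M: −2·(0) + (-2) + (0) = -2
  L: −2·(1) + (0) + (1) = -1
  T: −2·(-1) + (0) + (2) = 4
So the dimensions are [M⁻² L⁻¹ T⁴].

M: -2, L: -1, T: 4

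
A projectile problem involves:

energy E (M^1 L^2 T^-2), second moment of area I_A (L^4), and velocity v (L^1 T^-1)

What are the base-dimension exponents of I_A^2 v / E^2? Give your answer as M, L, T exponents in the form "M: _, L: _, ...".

Collect each base-dimension exponent across the product:
  M: −2·(1) + 2·(0) + (0) = -2
  L: −2·(2) + 2·(4) + (1) = 5
  T: −2·(-2) + 2·(0) + (-1) = 3
So the dimensions are [M⁻² L⁵ T³].

M: -2, L: 5, T: 3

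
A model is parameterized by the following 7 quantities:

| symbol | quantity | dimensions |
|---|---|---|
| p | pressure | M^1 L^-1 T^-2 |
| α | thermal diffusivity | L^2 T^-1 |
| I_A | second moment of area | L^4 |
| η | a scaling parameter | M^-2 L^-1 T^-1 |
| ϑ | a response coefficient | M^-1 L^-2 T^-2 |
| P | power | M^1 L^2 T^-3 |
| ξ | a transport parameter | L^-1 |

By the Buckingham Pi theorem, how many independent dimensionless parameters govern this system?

There are 7 variables and 3 base dimensions (M, L, T).
The dimension matrix has rank 3.
Independent dimensionless groups: 7 − 3 = 4.

4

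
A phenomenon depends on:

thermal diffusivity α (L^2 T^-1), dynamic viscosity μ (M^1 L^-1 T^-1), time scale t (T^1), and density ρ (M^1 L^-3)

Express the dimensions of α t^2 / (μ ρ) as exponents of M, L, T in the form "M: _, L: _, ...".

M: -2, L: 6, T: 2

Collect each base-dimension exponent across the product:
  M: (0) − (1) + 2·(0) − (1) = -2
  L: (2) − (-1) + 2·(0) − (-3) = 6
  T: (-1) − (-1) + 2·(1) − (0) = 2
So the dimensions are [M⁻² L⁶ T²].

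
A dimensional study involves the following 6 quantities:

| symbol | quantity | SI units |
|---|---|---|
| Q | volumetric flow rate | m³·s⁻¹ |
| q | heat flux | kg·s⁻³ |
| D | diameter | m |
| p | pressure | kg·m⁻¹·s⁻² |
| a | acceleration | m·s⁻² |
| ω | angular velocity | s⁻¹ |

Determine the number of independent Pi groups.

There are 6 variables and 3 base dimensions (M, L, T).
The dimension matrix has rank 3.
Independent dimensionless groups: 6 − 3 = 3.

3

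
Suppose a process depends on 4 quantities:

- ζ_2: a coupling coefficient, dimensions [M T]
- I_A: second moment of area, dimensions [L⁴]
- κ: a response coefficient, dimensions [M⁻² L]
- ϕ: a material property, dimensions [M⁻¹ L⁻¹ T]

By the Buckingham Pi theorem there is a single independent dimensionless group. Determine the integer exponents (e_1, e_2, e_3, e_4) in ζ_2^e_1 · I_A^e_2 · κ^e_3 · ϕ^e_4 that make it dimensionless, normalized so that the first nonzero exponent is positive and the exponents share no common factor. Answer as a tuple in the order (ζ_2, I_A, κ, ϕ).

(2, -1, 2, -2)

M: e_1·(1) + e_2·(0) + e_3·(-2) + e_4·(-1) = 0
L: e_1·(0) + e_2·(4) + e_3·(1) + e_4·(-1) = 0
T: e_1·(1) + e_2·(0) + e_3·(0) + e_4·(1) = 0
Solving this homogeneous linear system for the smallest-integer solution (first nonzero entry positive) gives (2, -1, 2, -2).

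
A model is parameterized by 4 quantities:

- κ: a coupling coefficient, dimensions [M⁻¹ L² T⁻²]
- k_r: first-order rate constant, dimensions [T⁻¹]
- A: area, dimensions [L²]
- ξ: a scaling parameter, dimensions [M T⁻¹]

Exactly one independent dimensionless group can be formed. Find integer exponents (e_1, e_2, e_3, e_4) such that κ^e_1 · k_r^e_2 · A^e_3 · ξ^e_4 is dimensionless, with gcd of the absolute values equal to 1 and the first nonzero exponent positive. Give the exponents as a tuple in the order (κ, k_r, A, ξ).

(1, -3, -1, 1)

M: e_1·(-1) + e_2·(0) + e_3·(0) + e_4·(1) = 0
L: e_1·(2) + e_2·(0) + e_3·(2) + e_4·(0) = 0
T: e_1·(-2) + e_2·(-1) + e_3·(0) + e_4·(-1) = 0
Solving this homogeneous linear system for the smallest-integer solution (first nonzero entry positive) gives (1, -3, -1, 1).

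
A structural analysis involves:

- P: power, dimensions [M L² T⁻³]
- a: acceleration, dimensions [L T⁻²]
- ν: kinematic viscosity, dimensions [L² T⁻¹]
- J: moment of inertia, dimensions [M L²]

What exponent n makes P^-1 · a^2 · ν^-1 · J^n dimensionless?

Balance the M exponent: (1)·n from J, plus −(1) + 2·(0) − (0) = -1 from the rest, must sum to zero.
n − 1 = 0, so n = 1.

1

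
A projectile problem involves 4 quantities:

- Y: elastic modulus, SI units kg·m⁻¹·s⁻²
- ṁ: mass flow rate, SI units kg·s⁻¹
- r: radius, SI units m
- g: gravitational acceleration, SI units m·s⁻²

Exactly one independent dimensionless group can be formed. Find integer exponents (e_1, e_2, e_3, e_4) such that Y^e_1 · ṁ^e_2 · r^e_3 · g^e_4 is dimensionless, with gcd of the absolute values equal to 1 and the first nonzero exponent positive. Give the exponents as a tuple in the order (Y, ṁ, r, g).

M: e_1·(1) + e_2·(1) + e_3·(0) + e_4·(0) = 0
L: e_1·(-1) + e_2·(0) + e_3·(1) + e_4·(1) = 0
T: e_1·(-2) + e_2·(-1) + e_3·(0) + e_4·(-2) = 0
Solving this homogeneous linear system for the smallest-integer solution (first nonzero entry positive) gives (2, -2, 3, -1).

(2, -2, 3, -1)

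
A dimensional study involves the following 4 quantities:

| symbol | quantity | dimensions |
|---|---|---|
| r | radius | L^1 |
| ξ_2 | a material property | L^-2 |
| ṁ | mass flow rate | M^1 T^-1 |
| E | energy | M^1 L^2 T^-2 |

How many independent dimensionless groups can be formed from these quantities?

1

There are 4 variables and 3 base dimensions (M, L, T).
The dimension matrix has rank 3.
Independent dimensionless groups: 4 − 3 = 1.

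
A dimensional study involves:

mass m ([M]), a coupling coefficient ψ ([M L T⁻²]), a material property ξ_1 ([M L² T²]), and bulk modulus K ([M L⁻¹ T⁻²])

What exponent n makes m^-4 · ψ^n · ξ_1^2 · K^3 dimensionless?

-1

Balance the M exponent: (1)·n from ψ, plus −4·(1) + 2·(1) + 3·(1) = 1 from the rest, must sum to zero.
n + 1 = 0, so n = -1.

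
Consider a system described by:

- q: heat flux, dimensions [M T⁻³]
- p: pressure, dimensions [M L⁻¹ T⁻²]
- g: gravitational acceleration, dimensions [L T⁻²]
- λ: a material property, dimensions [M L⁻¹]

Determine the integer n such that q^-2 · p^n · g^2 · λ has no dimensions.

1

Balance the M exponent: (1)·n from p, plus −2·(1) + 2·(0) + (1) = -1 from the rest, must sum to zero.
n − 1 = 0, so n = 1.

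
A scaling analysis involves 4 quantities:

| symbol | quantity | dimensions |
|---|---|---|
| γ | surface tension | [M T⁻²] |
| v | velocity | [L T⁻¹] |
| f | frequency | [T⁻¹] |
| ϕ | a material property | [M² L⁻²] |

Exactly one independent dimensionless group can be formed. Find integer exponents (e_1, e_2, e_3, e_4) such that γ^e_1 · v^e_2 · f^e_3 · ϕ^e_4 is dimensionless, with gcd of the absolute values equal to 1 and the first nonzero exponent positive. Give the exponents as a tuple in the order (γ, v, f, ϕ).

(2, -2, -2, -1)

M: e_1·(1) + e_2·(0) + e_3·(0) + e_4·(2) = 0
L: e_1·(0) + e_2·(1) + e_3·(0) + e_4·(-2) = 0
T: e_1·(-2) + e_2·(-1) + e_3·(-1) + e_4·(0) = 0
Solving this homogeneous linear system for the smallest-integer solution (first nonzero entry positive) gives (2, -2, -2, -1).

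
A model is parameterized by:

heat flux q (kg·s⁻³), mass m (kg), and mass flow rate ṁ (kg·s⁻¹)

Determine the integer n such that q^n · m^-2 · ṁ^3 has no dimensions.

-1

Balance the M exponent: (1)·n from q, plus −2·(1) + 3·(1) = 1 from the rest, must sum to zero.
n + 1 = 0, so n = -1.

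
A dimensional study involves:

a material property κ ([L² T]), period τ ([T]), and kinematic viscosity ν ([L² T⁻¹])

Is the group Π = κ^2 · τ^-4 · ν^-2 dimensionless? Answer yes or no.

Sum the exponent of each base dimension across the product:
  M: 2·[κ]_M − 4·[τ]_M − 2·[ν]_M = 2·(0) − 4·(0) − 2·(0) = 0
  L: 2·[κ]_L − 4·[τ]_L − 2·[ν]_L = 2·(2) − 4·(0) − 2·(2) = 0
  T: 2·[κ]_T − 4·[τ]_T − 2·[ν]_T = 2·(1) − 4·(1) − 2·(-1) = 0
All base exponents vanish — dimensionless.

yes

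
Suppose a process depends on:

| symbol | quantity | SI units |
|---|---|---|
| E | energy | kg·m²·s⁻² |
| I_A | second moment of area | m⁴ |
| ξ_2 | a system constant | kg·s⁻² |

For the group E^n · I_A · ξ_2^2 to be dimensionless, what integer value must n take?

Balance the M exponent: (1)·n from E, plus (0) + 2·(1) = 2 from the rest, must sum to zero.
n + 2 = 0, so n = -2.

-2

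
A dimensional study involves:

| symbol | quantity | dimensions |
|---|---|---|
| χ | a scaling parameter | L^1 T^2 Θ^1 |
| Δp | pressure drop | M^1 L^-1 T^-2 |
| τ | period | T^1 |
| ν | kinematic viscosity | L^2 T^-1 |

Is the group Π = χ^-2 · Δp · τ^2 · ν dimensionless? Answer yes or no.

no

Sum the exponent of each base dimension across the product:
  M: −2·[χ]_M + [Δp]_M + 2·[τ]_M + [ν]_M = −2·(0) + (1) + 2·(0) + (0) = 1
  L: −2·[χ]_L + [Δp]_L + 2·[τ]_L + [ν]_L = −2·(1) + (-1) + 2·(0) + (2) = -1
  T: −2·[χ]_T + [Δp]_T + 2·[τ]_T + [ν]_T = −2·(2) + (-2) + 2·(1) + (-1) = -5
  Θ: −2·[χ]_Θ + [Δp]_Θ + 2·[τ]_Θ + [ν]_Θ = −2·(1) + (0) + 2·(0) + (0) = -2
Net dimensions [M L⁻¹ T⁻⁵ Θ⁻²] ≠ [1] — not dimensionless.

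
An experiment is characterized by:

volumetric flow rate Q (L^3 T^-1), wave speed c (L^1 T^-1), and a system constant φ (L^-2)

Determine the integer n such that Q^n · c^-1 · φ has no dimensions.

Balance the L exponent: (3)·n from Q, plus −(1) + (-2) = -3 from the rest, must sum to zero.
3n − 3 = 0, so n = 1.

1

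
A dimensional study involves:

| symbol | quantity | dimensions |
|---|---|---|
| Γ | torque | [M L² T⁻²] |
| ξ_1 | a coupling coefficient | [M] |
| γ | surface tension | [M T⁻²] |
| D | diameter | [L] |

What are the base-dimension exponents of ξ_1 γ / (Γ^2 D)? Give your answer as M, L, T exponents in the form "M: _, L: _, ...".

M: 0, L: -5, T: 2

Collect each base-dimension exponent across the product:
  M: −2·(1) + (1) + (1) − (0) = 0
  L: −2·(2) + (0) + (0) − (1) = -5
  T: −2·(-2) + (0) + (-2) − (0) = 2
So the dimensions are [L⁻⁵ T²].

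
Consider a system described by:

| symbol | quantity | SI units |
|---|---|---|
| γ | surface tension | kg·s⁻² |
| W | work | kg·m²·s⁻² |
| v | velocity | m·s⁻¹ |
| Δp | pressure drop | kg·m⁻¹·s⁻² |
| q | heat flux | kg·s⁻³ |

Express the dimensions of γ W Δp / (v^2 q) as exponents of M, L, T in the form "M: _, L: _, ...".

M: 2, L: -1, T: -1

Collect each base-dimension exponent across the product:
  M: (1) + (1) − 2·(0) + (1) − (1) = 2
  L: (0) + (2) − 2·(1) + (-1) − (0) = -1
  T: (-2) + (-2) − 2·(-1) + (-2) − (-3) = -1
So the dimensions are [M² L⁻¹ T⁻¹].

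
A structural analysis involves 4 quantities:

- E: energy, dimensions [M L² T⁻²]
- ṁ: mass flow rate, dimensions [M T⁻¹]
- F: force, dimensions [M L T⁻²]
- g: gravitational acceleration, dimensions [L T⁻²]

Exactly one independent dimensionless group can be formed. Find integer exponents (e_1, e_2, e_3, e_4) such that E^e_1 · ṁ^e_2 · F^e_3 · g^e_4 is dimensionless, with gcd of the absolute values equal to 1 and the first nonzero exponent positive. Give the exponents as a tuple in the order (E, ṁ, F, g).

(1, 2, -3, 1)

M: e_1·(1) + e_2·(1) + e_3·(1) + e_4·(0) = 0
L: e_1·(2) + e_2·(0) + e_3·(1) + e_4·(1) = 0
T: e_1·(-2) + e_2·(-1) + e_3·(-2) + e_4·(-2) = 0
Solving this homogeneous linear system for the smallest-integer solution (first nonzero entry positive) gives (1, 2, -3, 1).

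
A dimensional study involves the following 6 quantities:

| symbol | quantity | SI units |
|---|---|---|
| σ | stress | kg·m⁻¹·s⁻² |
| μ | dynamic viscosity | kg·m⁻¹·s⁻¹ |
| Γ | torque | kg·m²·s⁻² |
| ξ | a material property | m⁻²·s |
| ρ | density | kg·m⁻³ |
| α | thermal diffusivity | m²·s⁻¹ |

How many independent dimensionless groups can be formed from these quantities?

There are 6 variables and 3 base dimensions (M, L, T).
The dimension matrix has rank 3.
Independent dimensionless groups: 6 − 3 = 3.

3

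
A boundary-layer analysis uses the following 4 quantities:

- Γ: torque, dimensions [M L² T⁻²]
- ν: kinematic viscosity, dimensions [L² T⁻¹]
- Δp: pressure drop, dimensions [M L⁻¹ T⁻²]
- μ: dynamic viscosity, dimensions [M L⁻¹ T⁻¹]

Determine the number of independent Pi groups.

There are 4 variables and 3 base dimensions (M, L, T).
The dimension matrix has rank 3.
Independent dimensionless groups: 4 − 3 = 1.

1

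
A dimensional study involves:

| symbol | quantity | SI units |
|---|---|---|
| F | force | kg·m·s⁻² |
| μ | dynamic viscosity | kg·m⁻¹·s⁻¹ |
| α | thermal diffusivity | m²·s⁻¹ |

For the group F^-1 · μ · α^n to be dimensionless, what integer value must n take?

1

Balance the L exponent: (2)·n from α, plus −(1) + (-1) = -2 from the rest, must sum to zero.
2n − 2 = 0, so n = 1.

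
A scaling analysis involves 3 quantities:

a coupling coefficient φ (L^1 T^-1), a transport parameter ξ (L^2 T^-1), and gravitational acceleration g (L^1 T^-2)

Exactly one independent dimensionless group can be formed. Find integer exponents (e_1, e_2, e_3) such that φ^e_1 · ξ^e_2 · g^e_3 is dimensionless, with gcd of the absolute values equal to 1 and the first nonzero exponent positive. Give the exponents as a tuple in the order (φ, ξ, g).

L: e_1·(1) + e_2·(2) + e_3·(1) = 0
T: e_1·(-1) + e_2·(-1) + e_3·(-2) = 0
Solving this homogeneous linear system for the smallest-integer solution (first nonzero entry positive) gives (3, -1, -1).

(3, -1, -1)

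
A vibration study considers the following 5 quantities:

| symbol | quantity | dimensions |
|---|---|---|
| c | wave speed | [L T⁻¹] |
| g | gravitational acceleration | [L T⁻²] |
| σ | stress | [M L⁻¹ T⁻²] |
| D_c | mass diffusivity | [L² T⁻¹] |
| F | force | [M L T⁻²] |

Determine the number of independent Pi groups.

2

There are 5 variables and 3 base dimensions (M, L, T).
The dimension matrix has rank 3.
Independent dimensionless groups: 5 − 3 = 2.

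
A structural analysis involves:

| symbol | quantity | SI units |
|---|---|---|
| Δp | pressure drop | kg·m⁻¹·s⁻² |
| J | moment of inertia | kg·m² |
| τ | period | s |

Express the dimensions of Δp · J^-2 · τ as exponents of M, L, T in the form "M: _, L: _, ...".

Collect each base-dimension exponent across the product:
  M: (1) − 2·(1) + (0) = -1
  L: (-1) − 2·(2) + (0) = -5
  T: (-2) − 2·(0) + (1) = -1
So the dimensions are [M⁻¹ L⁻⁵ T⁻¹].

M: -1, L: -5, T: -1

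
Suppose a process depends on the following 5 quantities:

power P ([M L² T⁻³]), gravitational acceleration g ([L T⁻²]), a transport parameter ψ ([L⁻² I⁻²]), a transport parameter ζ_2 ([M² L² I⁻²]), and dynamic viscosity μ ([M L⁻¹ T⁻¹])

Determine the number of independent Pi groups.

There are 5 variables and 4 base dimensions (M, L, T, I).
The dimension matrix has rank 4.
Independent dimensionless groups: 5 − 4 = 1.

1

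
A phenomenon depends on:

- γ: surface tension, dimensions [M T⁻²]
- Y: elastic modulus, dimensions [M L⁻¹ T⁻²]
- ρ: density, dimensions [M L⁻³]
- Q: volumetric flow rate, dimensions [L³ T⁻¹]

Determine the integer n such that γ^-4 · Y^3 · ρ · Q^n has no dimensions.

2

Balance the L exponent: (3)·n from Q, plus −4·(0) + 3·(-1) + (-3) = -6 from the rest, must sum to zero.
3n − 6 = 0, so n = 2.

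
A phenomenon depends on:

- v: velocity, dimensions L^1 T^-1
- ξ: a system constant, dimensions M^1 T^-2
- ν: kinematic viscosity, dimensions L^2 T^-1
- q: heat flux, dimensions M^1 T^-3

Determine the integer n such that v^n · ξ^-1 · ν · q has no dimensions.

Balance the L exponent: (1)·n from v, plus −(0) + (2) + (0) = 2 from the rest, must sum to zero.
n + 2 = 0, so n = -2.

-2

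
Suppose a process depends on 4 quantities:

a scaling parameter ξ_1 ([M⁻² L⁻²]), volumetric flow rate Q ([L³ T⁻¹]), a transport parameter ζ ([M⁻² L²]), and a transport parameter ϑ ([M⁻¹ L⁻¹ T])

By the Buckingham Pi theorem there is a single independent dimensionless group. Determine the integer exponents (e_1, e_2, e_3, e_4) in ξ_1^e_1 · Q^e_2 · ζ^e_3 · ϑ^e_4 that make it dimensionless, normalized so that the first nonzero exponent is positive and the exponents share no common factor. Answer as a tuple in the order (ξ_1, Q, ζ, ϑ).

(1, 4, -3, 4)

M: e_1·(-2) + e_2·(0) + e_3·(-2) + e_4·(-1) = 0
L: e_1·(-2) + e_2·(3) + e_3·(2) + e_4·(-1) = 0
T: e_1·(0) + e_2·(-1) + e_3·(0) + e_4·(1) = 0
Solving this homogeneous linear system for the smallest-integer solution (first nonzero entry positive) gives (1, 4, -3, 4).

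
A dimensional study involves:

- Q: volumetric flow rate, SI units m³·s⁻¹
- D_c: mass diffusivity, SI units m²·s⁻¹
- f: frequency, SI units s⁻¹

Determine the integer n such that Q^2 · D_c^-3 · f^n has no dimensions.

1

Balance the T exponent: (-1)·n from f, plus 2·(-1) − 3·(-1) = 1 from the rest, must sum to zero.
−n + 1 = 0, so n = 1.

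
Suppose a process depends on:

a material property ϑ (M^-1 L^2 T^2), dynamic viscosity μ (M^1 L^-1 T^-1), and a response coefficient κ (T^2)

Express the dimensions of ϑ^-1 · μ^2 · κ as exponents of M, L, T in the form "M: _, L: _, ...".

Collect each base-dimension exponent across the product:
  M: −(-1) + 2·(1) + (0) = 3
  L: −(2) + 2·(-1) + (0) = -4
  T: −(2) + 2·(-1) + (2) = -2
So the dimensions are [M³ L⁻⁴ T⁻²].

M: 3, L: -4, T: -2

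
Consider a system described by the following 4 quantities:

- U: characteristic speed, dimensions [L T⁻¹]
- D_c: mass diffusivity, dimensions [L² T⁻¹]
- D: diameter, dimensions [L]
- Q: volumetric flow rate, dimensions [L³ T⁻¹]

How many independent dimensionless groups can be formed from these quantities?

There are 4 variables and 2 base dimensions (L, T).
The dimension matrix has rank 2.
Independent dimensionless groups: 4 − 2 = 2.

2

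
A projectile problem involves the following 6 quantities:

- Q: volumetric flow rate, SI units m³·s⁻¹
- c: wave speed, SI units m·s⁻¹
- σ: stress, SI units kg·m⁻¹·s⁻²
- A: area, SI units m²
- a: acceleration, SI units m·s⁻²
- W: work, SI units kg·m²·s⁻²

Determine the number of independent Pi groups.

There are 6 variables and 3 base dimensions (M, L, T).
The dimension matrix has rank 3.
Independent dimensionless groups: 6 − 3 = 3.

3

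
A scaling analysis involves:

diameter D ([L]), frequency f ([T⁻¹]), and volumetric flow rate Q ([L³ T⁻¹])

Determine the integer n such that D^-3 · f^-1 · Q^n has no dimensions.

1

Balance the L exponent: (3)·n from Q, plus −3·(1) − (0) = -3 from the rest, must sum to zero.
3n − 3 = 0, so n = 1.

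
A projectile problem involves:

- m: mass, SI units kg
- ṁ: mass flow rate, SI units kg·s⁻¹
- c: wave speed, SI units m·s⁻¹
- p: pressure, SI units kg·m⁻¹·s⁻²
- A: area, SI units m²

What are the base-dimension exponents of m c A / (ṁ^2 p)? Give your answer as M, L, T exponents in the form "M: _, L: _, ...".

M: -2, L: 4, T: 3

Collect each base-dimension exponent across the product:
  M: (1) − 2·(1) + (0) − (1) + (0) = -2
  L: (0) − 2·(0) + (1) − (-1) + (2) = 4
  T: (0) − 2·(-1) + (-1) − (-2) + (0) = 3
So the dimensions are [M⁻² L⁴ T³].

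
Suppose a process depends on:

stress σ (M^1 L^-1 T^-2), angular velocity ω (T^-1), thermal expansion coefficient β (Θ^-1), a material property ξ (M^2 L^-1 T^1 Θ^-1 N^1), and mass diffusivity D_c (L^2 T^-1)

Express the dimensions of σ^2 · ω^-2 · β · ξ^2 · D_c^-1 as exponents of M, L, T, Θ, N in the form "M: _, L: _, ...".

Collect each base-dimension exponent across the product:
  M: 2·(1) − 2·(0) + (0) + 2·(2) − (0) = 6
  L: 2·(-1) − 2·(0) + (0) + 2·(-1) − (2) = -6
  T: 2·(-2) − 2·(-1) + (0) + 2·(1) − (-1) = 1
  Θ: 2·(0) − 2·(0) + (-1) + 2·(-1) − (0) = -3
  N: 2·(0) − 2·(0) + (0) + 2·(1) − (0) = 2
So the dimensions are [M⁶ L⁻⁶ T Θ⁻³ N²].

M: 6, L: -6, T: 1, Θ: -3, N: 2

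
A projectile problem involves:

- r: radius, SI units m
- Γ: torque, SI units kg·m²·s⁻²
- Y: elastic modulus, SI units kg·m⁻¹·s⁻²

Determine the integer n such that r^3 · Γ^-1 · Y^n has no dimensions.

Balance the M exponent: (1)·n from Y, plus 3·(0) − (1) = -1 from the rest, must sum to zero.
n − 1 = 0, so n = 1.

1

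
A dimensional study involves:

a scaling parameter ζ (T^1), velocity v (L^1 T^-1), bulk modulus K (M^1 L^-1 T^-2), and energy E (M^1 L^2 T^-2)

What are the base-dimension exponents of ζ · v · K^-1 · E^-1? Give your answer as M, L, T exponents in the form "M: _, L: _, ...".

M: -2, L: 0, T: 4

Collect each base-dimension exponent across the product:
  M: (0) + (0) − (1) − (1) = -2
  L: (0) + (1) − (-1) − (2) = 0
  T: (1) + (-1) − (-2) − (-2) = 4
So the dimensions are [M⁻² T⁴].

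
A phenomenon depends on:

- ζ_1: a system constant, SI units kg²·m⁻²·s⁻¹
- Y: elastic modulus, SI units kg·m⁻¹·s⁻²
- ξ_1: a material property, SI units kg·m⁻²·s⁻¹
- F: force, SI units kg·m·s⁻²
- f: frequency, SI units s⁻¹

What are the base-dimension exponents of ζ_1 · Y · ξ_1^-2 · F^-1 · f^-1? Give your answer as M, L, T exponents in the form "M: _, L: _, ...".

M: 0, L: 0, T: 2

Collect each base-dimension exponent across the product:
  M: (2) + (1) − 2·(1) − (1) − (0) = 0
  L: (-2) + (-1) − 2·(-2) − (1) − (0) = 0
  T: (-1) + (-2) − 2·(-1) − (-2) − (-1) = 2
So the dimensions are [T²].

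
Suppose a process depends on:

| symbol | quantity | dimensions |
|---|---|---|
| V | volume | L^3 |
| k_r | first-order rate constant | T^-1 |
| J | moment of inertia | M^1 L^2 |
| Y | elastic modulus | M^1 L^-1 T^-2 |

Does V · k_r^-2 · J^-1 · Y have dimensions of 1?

yes

Sum the exponent of each base dimension across the product:
  M: [V]_M − 2·[k_r]_M − [J]_M + [Y]_M = (0) − 2·(0) − (1) + (1) = 0
  L: [V]_L − 2·[k_r]_L − [J]_L + [Y]_L = (3) − 2·(0) − (2) + (-1) = 0
  T: [V]_T − 2·[k_r]_T − [J]_T + [Y]_T = (0) − 2·(-1) − (0) + (-2) = 0
  N: [V]_N − 2·[k_r]_N − [J]_N + [Y]_N = (0) − 2·(0) − (0) + (0) = 0
All base exponents vanish — dimensionless.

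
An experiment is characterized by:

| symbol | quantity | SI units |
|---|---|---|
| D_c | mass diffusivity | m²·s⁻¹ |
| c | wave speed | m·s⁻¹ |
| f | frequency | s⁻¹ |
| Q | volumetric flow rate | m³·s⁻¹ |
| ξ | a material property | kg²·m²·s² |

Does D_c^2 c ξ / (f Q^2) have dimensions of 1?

no

Sum the exponent of each base dimension across the product:
  M: 2·[D_c]_M + [c]_M − [f]_M − 2·[Q]_M + [ξ]_M = 2·(0) + (0) − (0) − 2·(0) + (2) = 2
  L: 2·[D_c]_L + [c]_L − [f]_L − 2·[Q]_L + [ξ]_L = 2·(2) + (1) − (0) − 2·(3) + (2) = 1
  T: 2·[D_c]_T + [c]_T − [f]_T − 2·[Q]_T + [ξ]_T = 2·(-1) + (-1) − (-1) − 2·(-1) + (2) = 2
Net dimensions [M² L T²] ≠ [1] — not dimensionless.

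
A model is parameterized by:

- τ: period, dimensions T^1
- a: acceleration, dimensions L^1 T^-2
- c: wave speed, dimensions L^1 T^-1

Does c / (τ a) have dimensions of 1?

Sum the exponent of each base dimension across the product:
  M: −[τ]_M − [a]_M + [c]_M = −(0) − (0) + (0) = 0
  L: −[τ]_L − [a]_L + [c]_L = −(0) − (1) + (1) = 0
  T: −[τ]_T − [a]_T + [c]_T = −(1) − (-2) + (-1) = 0
  I: −[τ]_I − [a]_I + [c]_I = −(0) − (0) + (0) = 0
All base exponents vanish — dimensionless.

yes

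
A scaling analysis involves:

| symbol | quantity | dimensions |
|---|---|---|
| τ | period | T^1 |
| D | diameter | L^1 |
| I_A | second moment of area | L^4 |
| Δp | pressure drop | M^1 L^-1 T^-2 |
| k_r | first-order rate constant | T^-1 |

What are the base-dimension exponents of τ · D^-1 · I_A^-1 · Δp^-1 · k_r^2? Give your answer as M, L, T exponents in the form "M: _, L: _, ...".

M: -1, L: -4, T: 1

Collect each base-dimension exponent across the product:
  M: (0) − (0) − (0) − (1) + 2·(0) = -1
  L: (0) − (1) − (4) − (-1) + 2·(0) = -4
  T: (1) − (0) − (0) − (-2) + 2·(-1) = 1
So the dimensions are [M⁻¹ L⁻⁴ T].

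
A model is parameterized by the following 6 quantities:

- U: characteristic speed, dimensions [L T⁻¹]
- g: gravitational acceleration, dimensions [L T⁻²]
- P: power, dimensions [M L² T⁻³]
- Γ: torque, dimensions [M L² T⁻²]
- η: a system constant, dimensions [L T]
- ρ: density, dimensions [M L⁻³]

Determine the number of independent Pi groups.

There are 6 variables and 3 base dimensions (M, L, T).
The dimension matrix has rank 3.
Independent dimensionless groups: 6 − 3 = 3.

3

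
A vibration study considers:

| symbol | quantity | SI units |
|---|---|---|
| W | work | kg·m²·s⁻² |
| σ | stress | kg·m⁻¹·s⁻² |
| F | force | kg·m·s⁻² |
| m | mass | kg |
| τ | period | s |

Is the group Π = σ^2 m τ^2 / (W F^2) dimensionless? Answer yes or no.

no

Sum the exponent of each base dimension across the product:
  M: −[W]_M + 2·[σ]_M − 2·[F]_M + [m]_M + 2·[τ]_M = −(1) + 2·(1) − 2·(1) + (1) + 2·(0) = 0
  L: −[W]_L + 2·[σ]_L − 2·[F]_L + [m]_L + 2·[τ]_L = −(2) + 2·(-1) − 2·(1) + (0) + 2·(0) = -6
  T: −[W]_T + 2·[σ]_T − 2·[F]_T + [m]_T + 2·[τ]_T = −(-2) + 2·(-2) − 2·(-2) + (0) + 2·(1) = 4
Net dimensions [L⁻⁶ T⁴] ≠ [1] — not dimensionless.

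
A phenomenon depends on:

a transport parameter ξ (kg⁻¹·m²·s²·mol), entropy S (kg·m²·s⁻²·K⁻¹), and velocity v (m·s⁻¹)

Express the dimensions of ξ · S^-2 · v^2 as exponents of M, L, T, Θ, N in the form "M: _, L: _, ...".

Collect each base-dimension exponent across the product:
  M: (-1) − 2·(1) + 2·(0) = -3
  L: (2) − 2·(2) + 2·(1) = 0
  T: (2) − 2·(-2) + 2·(-1) = 4
  Θ: (0) − 2·(-1) + 2·(0) = 2
  N: (1) − 2·(0) + 2·(0) = 1
So the dimensions are [M⁻³ T⁴ Θ² N].

M: -3, L: 0, T: 4, Θ: 2, N: 1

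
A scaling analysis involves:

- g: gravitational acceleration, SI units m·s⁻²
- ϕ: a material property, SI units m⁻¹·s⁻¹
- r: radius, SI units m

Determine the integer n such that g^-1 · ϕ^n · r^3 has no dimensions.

2

Balance the L exponent: (-1)·n from ϕ, plus −(1) + 3·(1) = 2 from the rest, must sum to zero.
−n + 2 = 0, so n = 2.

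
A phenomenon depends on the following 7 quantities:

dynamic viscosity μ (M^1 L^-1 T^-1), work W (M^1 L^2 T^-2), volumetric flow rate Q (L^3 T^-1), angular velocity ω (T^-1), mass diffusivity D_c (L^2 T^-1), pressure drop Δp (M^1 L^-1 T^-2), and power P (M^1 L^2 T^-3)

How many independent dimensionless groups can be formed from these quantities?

4

There are 7 variables and 3 base dimensions (M, L, T).
The dimension matrix has rank 3.
Independent dimensionless groups: 7 − 3 = 4.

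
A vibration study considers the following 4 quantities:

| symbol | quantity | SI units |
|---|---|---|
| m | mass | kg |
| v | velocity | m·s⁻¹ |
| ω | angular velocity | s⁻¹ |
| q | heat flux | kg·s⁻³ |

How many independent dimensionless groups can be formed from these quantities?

There are 4 variables and 3 base dimensions (M, L, T).
The dimension matrix has rank 3.
Independent dimensionless groups: 4 − 3 = 1.

1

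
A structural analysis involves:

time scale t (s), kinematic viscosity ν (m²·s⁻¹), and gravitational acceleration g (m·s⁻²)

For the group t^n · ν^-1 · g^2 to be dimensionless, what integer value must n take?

3

Balance the T exponent: (1)·n from t, plus −(-1) + 2·(-2) = -3 from the rest, must sum to zero.
n − 3 = 0, so n = 3.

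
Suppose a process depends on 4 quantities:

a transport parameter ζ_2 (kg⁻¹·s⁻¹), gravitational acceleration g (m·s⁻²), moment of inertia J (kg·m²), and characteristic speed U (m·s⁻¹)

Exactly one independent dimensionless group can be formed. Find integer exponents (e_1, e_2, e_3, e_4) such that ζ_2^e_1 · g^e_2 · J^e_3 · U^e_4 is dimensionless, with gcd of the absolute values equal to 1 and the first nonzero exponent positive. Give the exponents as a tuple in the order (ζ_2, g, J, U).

M: e_1·(-1) + e_2·(0) + e_3·(1) + e_4·(0) = 0
L: e_1·(0) + e_2·(1) + e_3·(2) + e_4·(1) = 0
T: e_1·(-1) + e_2·(-2) + e_3·(0) + e_4·(-1) = 0
Solving this homogeneous linear system for the smallest-integer solution (first nonzero entry positive) gives (1, 1, 1, -3).

(1, 1, 1, -3)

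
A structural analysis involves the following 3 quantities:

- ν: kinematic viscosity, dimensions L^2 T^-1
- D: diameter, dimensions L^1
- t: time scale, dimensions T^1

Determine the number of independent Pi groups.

There are 3 variables and 2 base dimensions (L, T).
The dimension matrix has rank 2.
Independent dimensionless groups: 3 − 2 = 1.

1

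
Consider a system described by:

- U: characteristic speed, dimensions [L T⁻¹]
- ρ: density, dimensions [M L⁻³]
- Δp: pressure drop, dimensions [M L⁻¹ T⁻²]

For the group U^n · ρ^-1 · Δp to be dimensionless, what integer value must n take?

-2

Balance the L exponent: (1)·n from U, plus −(-3) + (-1) = 2 from the rest, must sum to zero.
n + 2 = 0, so n = -2.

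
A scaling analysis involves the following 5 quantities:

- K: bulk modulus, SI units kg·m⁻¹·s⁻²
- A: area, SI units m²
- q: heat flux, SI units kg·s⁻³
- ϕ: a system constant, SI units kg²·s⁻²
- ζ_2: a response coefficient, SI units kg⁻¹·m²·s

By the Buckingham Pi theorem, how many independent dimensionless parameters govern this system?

2

There are 5 variables and 3 base dimensions (M, L, T).
The dimension matrix has rank 3.
Independent dimensionless groups: 5 − 3 = 2.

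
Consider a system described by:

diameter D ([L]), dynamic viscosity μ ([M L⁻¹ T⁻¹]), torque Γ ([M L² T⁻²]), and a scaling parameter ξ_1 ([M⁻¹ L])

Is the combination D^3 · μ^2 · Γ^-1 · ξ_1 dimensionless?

Sum the exponent of each base dimension across the product:
  M: 3·[D]_M + 2·[μ]_M − [Γ]_M + [ξ_1]_M = 3·(0) + 2·(1) − (1) + (-1) = 0
  L: 3·[D]_L + 2·[μ]_L − [Γ]_L + [ξ_1]_L = 3·(1) + 2·(-1) − (2) + (1) = 0
  T: 3·[D]_T + 2·[μ]_T − [Γ]_T + [ξ_1]_T = 3·(0) + 2·(-1) − (-2) + (0) = 0
All base exponents vanish — dimensionless.

yes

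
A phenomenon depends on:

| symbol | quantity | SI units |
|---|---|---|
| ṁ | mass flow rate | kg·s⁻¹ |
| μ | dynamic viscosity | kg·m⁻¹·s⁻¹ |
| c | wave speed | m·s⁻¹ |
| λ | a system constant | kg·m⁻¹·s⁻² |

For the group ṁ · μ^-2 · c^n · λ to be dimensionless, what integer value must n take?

-1

Balance the L exponent: (1)·n from c, plus (0) − 2·(-1) + (-1) = 1 from the rest, must sum to zero.
n + 1 = 0, so n = -1.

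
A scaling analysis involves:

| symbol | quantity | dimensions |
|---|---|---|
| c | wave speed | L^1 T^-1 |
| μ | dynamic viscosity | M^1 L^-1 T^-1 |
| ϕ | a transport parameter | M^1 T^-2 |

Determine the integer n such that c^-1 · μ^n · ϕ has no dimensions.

-1

Balance the M exponent: (1)·n from μ, plus −(0) + (1) = 1 from the rest, must sum to zero.
n + 1 = 0, so n = -1.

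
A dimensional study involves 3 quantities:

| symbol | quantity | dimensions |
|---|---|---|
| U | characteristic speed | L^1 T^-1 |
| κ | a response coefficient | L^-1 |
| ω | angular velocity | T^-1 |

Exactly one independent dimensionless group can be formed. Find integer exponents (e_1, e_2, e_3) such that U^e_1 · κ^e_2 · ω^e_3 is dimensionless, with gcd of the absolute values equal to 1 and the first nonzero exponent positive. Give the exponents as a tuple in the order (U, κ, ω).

L: e_1·(1) + e_2·(-1) + e_3·(0) = 0
T: e_1·(-1) + e_2·(0) + e_3·(-1) = 0
Solving this homogeneous linear system for the smallest-integer solution (first nonzero entry positive) gives (1, 1, -1).

(1, 1, -1)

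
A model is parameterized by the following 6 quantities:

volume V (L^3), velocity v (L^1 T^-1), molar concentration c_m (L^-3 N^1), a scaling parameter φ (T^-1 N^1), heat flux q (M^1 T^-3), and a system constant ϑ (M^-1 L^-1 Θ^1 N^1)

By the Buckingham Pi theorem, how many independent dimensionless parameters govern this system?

1

There are 6 variables and 5 base dimensions (M, L, T, Θ, N).
The dimension matrix has rank 5.
Independent dimensionless groups: 6 − 5 = 1.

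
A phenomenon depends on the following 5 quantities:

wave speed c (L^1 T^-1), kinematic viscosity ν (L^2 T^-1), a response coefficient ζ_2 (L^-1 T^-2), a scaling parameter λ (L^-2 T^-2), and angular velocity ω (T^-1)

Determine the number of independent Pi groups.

3

There are 5 variables and 2 base dimensions (L, T).
The dimension matrix has rank 2.
Independent dimensionless groups: 5 − 2 = 3.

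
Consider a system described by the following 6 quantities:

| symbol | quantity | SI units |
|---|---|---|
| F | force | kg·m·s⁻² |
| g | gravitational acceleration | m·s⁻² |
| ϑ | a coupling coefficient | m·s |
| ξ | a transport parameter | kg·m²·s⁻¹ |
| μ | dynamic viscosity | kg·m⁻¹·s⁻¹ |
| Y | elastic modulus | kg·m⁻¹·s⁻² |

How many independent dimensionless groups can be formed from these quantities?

3

There are 6 variables and 3 base dimensions (M, L, T).
The dimension matrix has rank 3.
Independent dimensionless groups: 6 − 3 = 3.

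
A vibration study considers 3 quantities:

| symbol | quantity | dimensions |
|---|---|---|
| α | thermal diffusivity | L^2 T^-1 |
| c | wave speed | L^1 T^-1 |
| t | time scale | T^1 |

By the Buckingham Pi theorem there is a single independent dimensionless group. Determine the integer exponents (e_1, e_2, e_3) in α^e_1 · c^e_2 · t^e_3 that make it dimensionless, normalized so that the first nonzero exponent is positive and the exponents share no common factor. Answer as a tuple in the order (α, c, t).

L: e_1·(2) + e_2·(1) + e_3·(0) = 0
T: e_1·(-1) + e_2·(-1) + e_3·(1) = 0
Solving this homogeneous linear system for the smallest-integer solution (first nonzero entry positive) gives (1, -2, -1).

(1, -2, -1)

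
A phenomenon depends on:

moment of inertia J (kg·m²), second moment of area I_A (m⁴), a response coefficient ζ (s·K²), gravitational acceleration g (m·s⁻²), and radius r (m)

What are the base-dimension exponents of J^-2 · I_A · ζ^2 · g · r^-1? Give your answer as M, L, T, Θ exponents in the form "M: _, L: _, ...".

M: -2, L: 0, T: 0, Θ: 4

Collect each base-dimension exponent across the product:
  M: −2·(1) + (0) + 2·(0) + (0) − (0) = -2
  L: −2·(2) + (4) + 2·(0) + (1) − (1) = 0
  T: −2·(0) + (0) + 2·(1) + (-2) − (0) = 0
  Θ: −2·(0) + (0) + 2·(2) + (0) − (0) = 4
So the dimensions are [M⁻² Θ⁴].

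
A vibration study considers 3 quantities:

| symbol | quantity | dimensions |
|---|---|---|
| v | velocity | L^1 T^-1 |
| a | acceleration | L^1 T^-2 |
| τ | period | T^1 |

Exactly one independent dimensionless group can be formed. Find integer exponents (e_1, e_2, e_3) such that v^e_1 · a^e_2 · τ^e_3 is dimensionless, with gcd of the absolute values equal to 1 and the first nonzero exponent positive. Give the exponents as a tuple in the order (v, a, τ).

(1, -1, -1)

L: e_1·(1) + e_2·(1) + e_3·(0) = 0
T: e_1·(-1) + e_2·(-2) + e_3·(1) = 0
Solving this homogeneous linear system for the smallest-integer solution (first nonzero entry positive) gives (1, -1, -1).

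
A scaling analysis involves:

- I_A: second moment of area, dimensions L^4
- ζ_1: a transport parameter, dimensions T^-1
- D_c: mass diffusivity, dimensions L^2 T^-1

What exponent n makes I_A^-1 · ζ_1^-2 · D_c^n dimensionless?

Balance the L exponent: (2)·n from D_c, plus −(4) − 2·(0) = -4 from the rest, must sum to zero.
2n − 4 = 0, so n = 2.

2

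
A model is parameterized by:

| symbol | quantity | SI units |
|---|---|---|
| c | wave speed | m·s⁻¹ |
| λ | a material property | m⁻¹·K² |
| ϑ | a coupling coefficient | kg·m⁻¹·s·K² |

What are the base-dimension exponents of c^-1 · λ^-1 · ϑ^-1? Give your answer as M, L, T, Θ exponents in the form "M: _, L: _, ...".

Collect each base-dimension exponent across the product:
  M: −(0) − (0) − (1) = -1
  L: −(1) − (-1) − (-1) = 1
  T: −(-1) − (0) − (1) = 0
  Θ: −(0) − (2) − (2) = -4
So the dimensions are [M⁻¹ L Θ⁻⁴].

M: -1, L: 1, T: 0, Θ: -4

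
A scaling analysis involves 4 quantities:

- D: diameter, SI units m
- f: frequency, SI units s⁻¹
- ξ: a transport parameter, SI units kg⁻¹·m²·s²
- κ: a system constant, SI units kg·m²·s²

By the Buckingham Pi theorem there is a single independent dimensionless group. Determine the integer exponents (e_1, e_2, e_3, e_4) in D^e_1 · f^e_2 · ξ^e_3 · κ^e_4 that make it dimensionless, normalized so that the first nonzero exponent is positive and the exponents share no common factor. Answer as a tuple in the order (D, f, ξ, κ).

(4, -4, -1, -1)

M: e_1·(0) + e_2·(0) + e_3·(-1) + e_4·(1) = 0
L: e_1·(1) + e_2·(0) + e_3·(2) + e_4·(2) = 0
T: e_1·(0) + e_2·(-1) + e_3·(2) + e_4·(2) = 0
Solving this homogeneous linear system for the smallest-integer solution (first nonzero entry positive) gives (4, -4, -1, -1).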